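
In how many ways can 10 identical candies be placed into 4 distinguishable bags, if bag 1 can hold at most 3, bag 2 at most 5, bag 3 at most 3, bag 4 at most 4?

Without the upper bounds there are C(13,3) = 286 ways to split 10 among 4 bags.
Subtract solutions that violate a single cap (substitute x_i' = x_i − (cap_i+1)): x_1 ≥ 4 gives C(9,3) = 84; x_2 ≥ 6 gives C(7,3) = 35; x_3 ≥ 4 gives C(9,3) = 84; x_4 ≥ 5 gives C(8,3) = 56. Together 259.
Add back pairs where two caps are both exceeded: 1 + 10 + 4 + 1 + 0 + 4 = 20.
By inclusion–exclusion the count is 286 − 259 + 20 = 47.

47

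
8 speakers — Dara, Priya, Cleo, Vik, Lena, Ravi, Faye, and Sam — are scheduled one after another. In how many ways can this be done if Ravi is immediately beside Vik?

10080

Place the 6 others and the Ravi-Vik pair as 7 objects in a line; the pair has 2 internal arrangements.
So the count is 2·(7)! = 10080.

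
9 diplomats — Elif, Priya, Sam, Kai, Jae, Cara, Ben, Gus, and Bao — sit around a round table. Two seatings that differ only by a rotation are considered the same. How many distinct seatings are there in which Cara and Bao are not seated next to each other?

30240

Without the restriction there are (8)! = 40320 seatings.
Those with Cara next to Bao: fuse the pair into one unit and seat 8 units around a circle — 2·(7)! = 10080.
Subtracting, 40320 − 10080 = 30240.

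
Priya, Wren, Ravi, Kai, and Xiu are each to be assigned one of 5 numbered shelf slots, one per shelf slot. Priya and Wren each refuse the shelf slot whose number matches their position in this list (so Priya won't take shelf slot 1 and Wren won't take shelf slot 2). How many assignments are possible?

Let Aᵢ (for i ∈ {1, 2}) be the placements that put person i in their forbidden shelf slot. Any j of these fix j positions, leaving (5−j)! ways to fill the rest, and there are C(2,j) ways to pick which j.
By inclusion–exclusion, the number of valid placements is Σ_{j=0}^{2} (−1)^j C(2,j)·(5−j)!.
Computing: 120 − 48 + 6 = 78.

78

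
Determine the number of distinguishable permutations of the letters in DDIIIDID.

DDIIIDID has 8 letters with D appearing 4 times and I appearing 4 times.
Dividing 8! = 40320 by 4!·4! = 576 for the repeated letters gives 70.

70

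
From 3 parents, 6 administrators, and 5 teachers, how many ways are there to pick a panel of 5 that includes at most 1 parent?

Split by how many parents are chosen (0 through 1).
Sum: C(3,0)·C(11,5) + C(3,1)·C(11,4) = 462 + 990 = 1452.

1452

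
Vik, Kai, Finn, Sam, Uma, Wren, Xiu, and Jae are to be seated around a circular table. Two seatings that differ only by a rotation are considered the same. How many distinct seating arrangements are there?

5040

Fix one person's seat to break rotational symmetry; the remaining 7 people can be arranged in (7)! = 5040 ways.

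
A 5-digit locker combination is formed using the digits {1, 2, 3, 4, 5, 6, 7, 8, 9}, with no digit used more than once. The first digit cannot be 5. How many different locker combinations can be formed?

The first digit has 9−1 = 8 choices (anything except 5).
The remaining 4 digits are filled from the other 8 symbols without repetition: 8 × 7 × 6 × 5 = 1680.
Total: 8 × 1680 = 13440.

13440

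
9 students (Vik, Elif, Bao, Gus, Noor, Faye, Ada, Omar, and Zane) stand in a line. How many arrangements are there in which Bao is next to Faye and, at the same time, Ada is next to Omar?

Treat {Bao,Faye} as one block (2 orders) and {Ada,Omar} as another (2 orders).
That leaves 7 units to arrange: 2 × 2 × 7! = 4 × 5040 = 20160.

20160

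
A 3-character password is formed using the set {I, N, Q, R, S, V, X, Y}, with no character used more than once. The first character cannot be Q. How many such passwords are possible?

294

The first character has 8−1 = 7 choices (anything except Q).
The remaining 2 characters are filled from the other 7 symbols without repetition: 7 × 6 = 42.
Total: 7 × 42 = 294.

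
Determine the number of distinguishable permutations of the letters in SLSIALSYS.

SLSIALSYS has 9 letters with L appearing twice and S appearing 4 times.
The number of distinct arrangements is 9!/(4!·2!) = 362880/48 = 7560.

7560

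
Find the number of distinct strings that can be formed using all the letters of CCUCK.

The 5 letters of CCUCK have repeats: C appearing 3 times.
The number of distinct arrangements is 5!/(3!) = 120/6 = 20.

20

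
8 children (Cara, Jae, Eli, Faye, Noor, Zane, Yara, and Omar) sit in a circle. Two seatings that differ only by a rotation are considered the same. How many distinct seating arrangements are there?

5040

Fix one person's seat to break rotational symmetry; the remaining 7 people can be arranged in (7)! = 5040 ways.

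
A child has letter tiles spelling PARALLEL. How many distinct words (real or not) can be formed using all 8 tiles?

PARALLEL has 8 letters with A appearing twice and L appearing 3 times.
The number of distinct arrangements is 8!/(3!·2!) = 40320/12 = 3360.

3360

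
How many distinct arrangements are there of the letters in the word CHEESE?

120

The 6 letters of CHEESE have repeats: E appearing 3 times.
The number of distinct arrangements is 6!/(3!) = 720/6 = 120.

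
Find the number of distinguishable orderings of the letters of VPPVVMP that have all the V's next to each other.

20

Treat the 3 copies of V as a single block. The multiset to arrange is then {VVV, M, P, P, P}, 5 items in all.
That gives (5)!/(3!) = 20 arrangements.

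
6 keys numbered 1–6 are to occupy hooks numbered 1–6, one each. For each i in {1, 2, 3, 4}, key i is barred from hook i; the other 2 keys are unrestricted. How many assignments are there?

Let Aᵢ (for 1 ≤ i ≤ 4) be the placements that put key i in its forbidden hook. Any j of these fix j positions, leaving (6−j)! ways to fill the rest, and there are C(4,j) ways to pick which j.
By inclusion–exclusion, the number of valid placements is Σ_{j=0}^{4} (−1)^j C(4,j)·(6−j)!.
Computing: 720 − 480 + 144 − 24 + 2 = 362.

362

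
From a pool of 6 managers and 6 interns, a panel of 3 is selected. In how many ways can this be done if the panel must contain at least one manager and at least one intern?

Total 3-person selections from all 12: C(12,3) = 220.
Selections missing a whole group: no managers → C(6,3) = 20; no interns → C(6,3) = 20.
Both groups omitted at once is impossible, so 220 − 40 = 180.

180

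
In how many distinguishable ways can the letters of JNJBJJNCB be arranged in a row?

Letter multiplicities in JNJBJJNCB: B×2, C×1, J×4, N×2.
The number of distinct arrangements is 9!/(4!·2!·2!) = 362880/96 = 3780.

3780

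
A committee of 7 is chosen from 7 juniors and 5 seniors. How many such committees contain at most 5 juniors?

756

Split by how many juniors are chosen (0 through 5).
Sum: C(7,0)·C(5,7) + C(7,1)·C(5,6) + C(7,2)·C(5,5) + C(7,3)·C(5,4) + C(7,4)·C(5,3) + C(7,5)·C(5,2) = 0 + 0 + 21 + 175 + 350 + 210 = 756.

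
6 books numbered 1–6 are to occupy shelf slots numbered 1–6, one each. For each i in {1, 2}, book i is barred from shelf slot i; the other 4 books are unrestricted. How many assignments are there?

504

Let Aᵢ (for i ∈ {1, 2}) be the placements that put book i in its forbidden shelf slot. Any j of these fix j positions, leaving (6−j)! ways to fill the rest, and there are C(2,j) ways to pick which j.
By inclusion–exclusion, the number of valid placements is Σ_{j=0}^{2} (−1)^j C(2,j)·(6−j)!.
Computing: 720 − 240 + 24 = 504.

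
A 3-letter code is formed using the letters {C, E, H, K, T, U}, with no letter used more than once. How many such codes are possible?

120

Choose and order 3 of the 6 symbols: the first letter has 6 options, the next 5, then 4.
6 × 5 × 4 = 120.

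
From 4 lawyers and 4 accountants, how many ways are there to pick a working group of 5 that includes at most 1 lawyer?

4

Split by how many lawyers are chosen (0 through 1).
Sum: C(4,0)·C(4,5) + C(4,1)·C(4,4) = 0 + 4 = 4.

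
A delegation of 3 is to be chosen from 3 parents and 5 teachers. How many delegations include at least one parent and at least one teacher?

45

Unrestricted: C(8,3) = 56 ways to pick any 3 of the 8.
Subtract selections that omit an entire group: no parents → C(5,3) = 10; no teachers → C(3,3) = 1.
Both groups omitted at once is impossible, so 56 − 11 = 45.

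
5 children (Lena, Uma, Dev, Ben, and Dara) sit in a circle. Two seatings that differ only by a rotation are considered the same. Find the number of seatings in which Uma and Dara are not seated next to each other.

12

Without the restriction there are (4)! = 24 seatings.
Seatings with Uma beside Dara: treat them as a block with 2 internal orders, giving 2 × (3)! = 12.
Subtracting, 24 − 12 = 12.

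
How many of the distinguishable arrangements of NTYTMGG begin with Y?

180

With the first slot taken by Y, it remains to arrange the other 6 letters (NTTMGG).
Those 6 letters have G appearing twice and T appearing twice, giving (6)!/(2!·2!) = 180.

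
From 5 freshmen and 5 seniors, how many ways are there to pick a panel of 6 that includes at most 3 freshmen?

Split by how many freshmen are chosen (0 through 3).
Sum: C(5,0)·C(5,6) + C(5,1)·C(5,5) + C(5,2)·C(5,4) + C(5,3)·C(5,3) = 0 + 5 + 50 + 100 = 155.

155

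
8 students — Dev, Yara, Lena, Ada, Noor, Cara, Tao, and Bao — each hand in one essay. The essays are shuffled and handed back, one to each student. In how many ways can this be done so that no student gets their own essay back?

Count assignments avoiding every fixed point. For any j of the 8 students fixed to their own essay, the other 8−j can be arranged in (8−j)! ways.
By inclusion–exclusion this is Σ_{j=0}^{8} (−1)^j C(8,j)·(8−j)!.
Computing: 40320 − 40320 + 20160 − 6720 + 1680 − 336 + 56 − 8 + 1 = 14833.

14833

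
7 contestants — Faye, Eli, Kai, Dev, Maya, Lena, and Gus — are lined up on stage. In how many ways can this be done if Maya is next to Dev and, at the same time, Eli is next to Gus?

480

Treat {Maya,Dev} as one block (2 orders) and {Eli,Gus} as another (2 orders).
That leaves 5 units to arrange: 2 × 2 × 5! = 4 × 120 = 480.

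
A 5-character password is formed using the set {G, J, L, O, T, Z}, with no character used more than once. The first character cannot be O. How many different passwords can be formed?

600

The first character has 6−1 = 5 choices (anything except O).
The remaining 4 characters are filled from the other 5 symbols without repetition: 5 × 4 × 3 × 2 = 120.
Total: 5 × 120 = 600.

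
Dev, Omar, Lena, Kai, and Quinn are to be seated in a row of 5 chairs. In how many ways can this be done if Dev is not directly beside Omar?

Of the 5! = 120 arrangements, those with Dev and Omar adjacent number 2 × 4! = 48 (treat the pair as a block with 2 internal orders).
So 120 − 48 = 72 arrangements keep them apart.

72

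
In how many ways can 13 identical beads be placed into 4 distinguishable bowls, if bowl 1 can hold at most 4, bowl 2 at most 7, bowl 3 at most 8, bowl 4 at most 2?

89

Without the upper bounds there are C(16,3) = 560 ways to split 13 among 4 bowls.
Subtract solutions that violate a single cap (substitute x_i' = x_i − (cap_i+1)): x_1 ≥ 5 gives C(11,3) = 165; x_2 ≥ 8 gives C(8,3) = 56; x_3 ≥ 9 gives C(7,3) = 35; x_4 ≥ 3 gives C(13,3) = 286. Together 542.
Add back pairs where two caps are both exceeded: 1 + 0 + 56 + 0 + 10 + 4 = 71.
By inclusion–exclusion the count is 560 − 542 + 71 = 89.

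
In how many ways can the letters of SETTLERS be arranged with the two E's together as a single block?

1260

Treat the 2 copies of E as a single block. The multiset to arrange is then {EE, L, R, S, S, T, T}, 7 items in all.
That gives (7)!/(2!·2!) = 1260 arrangements.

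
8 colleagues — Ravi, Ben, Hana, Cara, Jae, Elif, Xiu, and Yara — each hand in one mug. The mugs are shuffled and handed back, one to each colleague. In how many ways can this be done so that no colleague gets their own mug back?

14833

Count assignments avoiding every fixed point. For any j of the 8 colleagues fixed to their own mug, the other 8−j can be arranged in (8−j)! ways.
By inclusion–exclusion this is Σ_{j=0}^{8} (−1)^j C(8,j)·(8−j)!.
Computing: 40320 − 40320 + 20160 − 6720 + 1680 − 336 + 56 − 8 + 1 = 14833.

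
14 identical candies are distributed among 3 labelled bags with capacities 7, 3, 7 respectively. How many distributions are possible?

By stars and bars, unrestricted non-negative solutions to x_1+…+x_3 = 14 number C(14+2,2) = 120.
Subtract solutions that violate a single cap (substitute x_i' = x_i − (cap_i+1)): x_1 ≥ 8 gives C(8,2) = 28; x_2 ≥ 4 gives C(12,2) = 66; x_3 ≥ 8 gives C(8,2) = 28. Together 122.
Add back pairs where two caps are both exceeded: 6 + 0 + 6 = 12.
By inclusion–exclusion the count is 120 − 122 + 12 = 10.

10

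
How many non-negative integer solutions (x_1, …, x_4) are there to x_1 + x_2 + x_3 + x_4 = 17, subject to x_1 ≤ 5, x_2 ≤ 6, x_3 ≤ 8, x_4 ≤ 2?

31

Ignoring the caps, the number of non-negative solutions to x_1+…+x_4 = 17 is C(20,3) = 1140.
Subtract solutions that violate a single cap (substitute x_i' = x_i − (cap_i+1)): x_1 ≥ 6 gives C(14,3) = 364; x_2 ≥ 7 gives C(13,3) = 286; x_3 ≥ 9 gives C(11,3) = 165; x_4 ≥ 3 gives C(17,3) = 680. Together 1495.
Add back pairs where two caps are both exceeded: 35 + 10 + 165 + 4 + 120 + 56 = 390.
Subtract triples: 0 + 4 + 0 + 0 = 4.
By inclusion–exclusion the count is 1140 − 1495 + 390 − 4 = 31.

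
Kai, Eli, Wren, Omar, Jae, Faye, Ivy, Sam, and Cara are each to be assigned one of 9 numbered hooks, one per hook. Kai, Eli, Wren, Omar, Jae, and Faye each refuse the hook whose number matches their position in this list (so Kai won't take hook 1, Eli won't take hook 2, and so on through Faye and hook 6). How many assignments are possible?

183822

Let Aᵢ (for 1 ≤ i ≤ 6) be the placements that put person i in their forbidden hook. Any j of these fix j positions, leaving (9−j)! ways to fill the rest, and there are C(6,j) ways to pick which j.
By inclusion–exclusion, the number of valid placements is Σ_{j=0}^{6} (−1)^j C(6,j)·(9−j)!.
Computing: 362880 − 241920 + 75600 − 14400 + 1800 − 144 + 6 = 183822.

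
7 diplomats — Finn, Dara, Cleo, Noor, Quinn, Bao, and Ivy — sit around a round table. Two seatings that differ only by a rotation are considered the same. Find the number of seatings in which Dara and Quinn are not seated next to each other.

480

Without the restriction there are (6)! = 720 seatings.
Seatings with Dara beside Quinn: treat them as a block with 2 internal orders, giving 2 × (5)! = 240.
Subtracting, 720 − 240 = 480.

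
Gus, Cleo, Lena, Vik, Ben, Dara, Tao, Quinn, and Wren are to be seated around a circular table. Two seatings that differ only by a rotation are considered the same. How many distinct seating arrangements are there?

40320

Around a circle, 9 distinct people have 9!/9 = (8)! = 40320 rotationally distinct seatings.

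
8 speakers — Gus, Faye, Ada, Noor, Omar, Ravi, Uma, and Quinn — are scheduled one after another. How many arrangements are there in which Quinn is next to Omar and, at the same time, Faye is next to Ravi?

Treat {Quinn,Omar} as one block (2 orders) and {Faye,Ravi} as another (2 orders).
That leaves 6 units to arrange: 2 × 2 × 6! = 4 × 720 = 2880.

2880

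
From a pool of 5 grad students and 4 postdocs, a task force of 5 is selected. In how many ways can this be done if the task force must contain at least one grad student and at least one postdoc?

Total 5-person selections from all 9: C(9,5) = 126.
Subtract selections that omit an entire group: no grad students → C(4,5) = 0; no postdocs → C(5,5) = 1.
Both groups omitted at once is impossible, so 126 − 1 = 125.

125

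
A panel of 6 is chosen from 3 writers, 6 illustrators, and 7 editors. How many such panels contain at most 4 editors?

7812

Split by how many editors are chosen (0 through 4).
Sum: C(7,0)·C(9,6) + C(7,1)·C(9,5) + C(7,2)·C(9,4) + C(7,3)·C(9,3) + C(7,4)·C(9,2) = 84 + 882 + 2646 + 2940 + 1260 = 7812.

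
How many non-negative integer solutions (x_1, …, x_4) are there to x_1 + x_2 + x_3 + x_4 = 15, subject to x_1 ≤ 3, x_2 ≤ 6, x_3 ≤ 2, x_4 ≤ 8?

By stars and bars, unrestricted non-negative solutions to x_1+…+x_4 = 15 number C(15+3,3) = 816.
Subtract solutions that violate a single cap (substitute x_i' = x_i − (cap_i+1)): x_1 ≥ 4 gives C(14,3) = 364; x_2 ≥ 7 gives C(11,3) = 165; x_3 ≥ 3 gives C(15,3) = 455; x_4 ≥ 9 gives C(9,3) = 84. Together 1068.
Add back pairs where two caps are both exceeded: 35 + 165 + 10 + 56 + 0 + 20 = 286.
Subtract triples: 4 + 0 + 0 + 0 = 4.
By inclusion–exclusion the count is 816 − 1068 + 286 − 4 = 30.

30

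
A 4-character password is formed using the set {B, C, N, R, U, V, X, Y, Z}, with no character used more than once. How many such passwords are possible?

3024

This is a permutation of 4 out of 9: P(9,4) = 9!/5!.
That product is 9 × 8 × 7 × 6 = 3024.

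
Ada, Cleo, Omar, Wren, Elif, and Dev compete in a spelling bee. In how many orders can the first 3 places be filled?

There are 6 choices for 1st place, 5 for 2nd, and 4 for 3rd.
That gives 6 × 5 × 4 = 120.

120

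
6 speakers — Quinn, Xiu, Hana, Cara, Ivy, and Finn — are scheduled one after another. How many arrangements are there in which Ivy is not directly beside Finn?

There are 6! = 720 arrangements in all. If Ivy and Finn are adjacent, merging them into one block gives 2·(5)! = 240 arrangements.
So 720 − 240 = 480 arrangements keep them apart.

480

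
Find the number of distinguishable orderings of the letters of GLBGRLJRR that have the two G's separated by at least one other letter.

11760

Total arrangements of GLBGRLJRR: 9!/(3!·2!·2!) = 15120.
Arrangements with the G's together: treat GG as one letter, giving (8)!/(3!·2!) = 3360.
Subtracting, 15120 − 3360 = 11760 arrangements keep the G's apart.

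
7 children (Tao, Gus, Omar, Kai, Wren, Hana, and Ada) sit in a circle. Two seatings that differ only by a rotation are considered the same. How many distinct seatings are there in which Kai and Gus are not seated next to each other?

Without the restriction there are (6)! = 720 seatings.
Those with Kai next to Gus: fuse the pair into one unit and seat 6 units around a circle — 2·(5)! = 240.
Subtracting, 720 − 240 = 480.

480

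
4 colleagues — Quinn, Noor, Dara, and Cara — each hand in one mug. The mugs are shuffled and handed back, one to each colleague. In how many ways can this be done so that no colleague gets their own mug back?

Let Aᵢ be the assignments in which colleague i gets their own mug. We want the size of the complement of A₁∪…∪A_4.
By inclusion–exclusion this is Σ_{j=0}^{4} (−1)^j C(4,j)·(4−j)!.
Computing: 24 − 24 + 12 − 4 + 1 = 9.

9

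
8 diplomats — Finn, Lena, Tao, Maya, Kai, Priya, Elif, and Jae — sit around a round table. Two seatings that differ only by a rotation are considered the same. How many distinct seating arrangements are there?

Around a circle, 8 distinct people have 8!/8 = (7)! = 5040 rotationally distinct seatings.

5040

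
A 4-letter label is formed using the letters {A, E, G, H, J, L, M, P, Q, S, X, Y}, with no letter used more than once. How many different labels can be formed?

With no repetition, fill the 4 letters in order: 12 choices, then 11, down to 9.
12 × 11 × 10 × 9 = 11880.

11880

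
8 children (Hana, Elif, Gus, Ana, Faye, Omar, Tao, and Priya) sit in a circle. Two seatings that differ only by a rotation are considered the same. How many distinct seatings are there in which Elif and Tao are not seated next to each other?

All circular seatings of 8 people number (7)! = 5040.
Those with Elif next to Tao: fuse the pair into one unit and seat 7 units around a circle — 2·(6)! = 1440.
Subtracting, 5040 − 1440 = 3600.

3600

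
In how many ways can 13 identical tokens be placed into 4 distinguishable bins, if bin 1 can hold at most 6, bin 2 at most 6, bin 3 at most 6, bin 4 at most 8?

273

Without the upper bounds there are C(16,3) = 560 ways to split 13 among 4 bins.
Subtract solutions that violate a single cap (substitute x_i' = x_i − (cap_i+1)): x_1 ≥ 7 gives C(9,3) = 84; x_2 ≥ 7 gives C(9,3) = 84; x_3 ≥ 7 gives C(9,3) = 84; x_4 ≥ 9 gives C(7,3) = 35. Together 287.
No two caps can be exceeded simultaneously, so the pair terms are all 0.
By inclusion–exclusion the count is 560 − 287 + 0 = 273.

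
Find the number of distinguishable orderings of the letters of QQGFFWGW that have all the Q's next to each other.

Treat the 2 copies of Q as a single block. The multiset to arrange is then {QQ, F, F, G, G, W, W}, 7 items in all.
That gives (7)!/(2!·2!·2!) = 630 arrangements.

630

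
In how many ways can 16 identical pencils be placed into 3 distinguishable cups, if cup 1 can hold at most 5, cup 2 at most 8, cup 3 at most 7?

15

Without the upper bounds there are C(18,2) = 153 ways to split 16 among 3 cups.
Subtract solutions that violate a single cap (substitute x_i' = x_i − (cap_i+1)): x_1 ≥ 6 gives C(12,2) = 66; x_2 ≥ 9 gives C(9,2) = 36; x_3 ≥ 8 gives C(10,2) = 45. Together 147.
Add back pairs where two caps are both exceeded: 3 + 6 + 0 = 9.
By inclusion–exclusion the count is 153 − 147 + 9 = 15.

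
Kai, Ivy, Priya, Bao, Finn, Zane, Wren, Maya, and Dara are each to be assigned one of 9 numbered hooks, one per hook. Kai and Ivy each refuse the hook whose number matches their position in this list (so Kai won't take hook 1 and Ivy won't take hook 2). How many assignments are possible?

287280

Let Aᵢ (for i ∈ {1, 2}) be the placements that put person i in their forbidden hook. Any j of these fix j positions, leaving (9−j)! ways to fill the rest, and there are C(2,j) ways to pick which j.
By inclusion–exclusion, the number of valid placements is Σ_{j=0}^{2} (−1)^j C(2,j)·(9−j)!.
Computing: 362880 − 80640 + 5040 = 287280.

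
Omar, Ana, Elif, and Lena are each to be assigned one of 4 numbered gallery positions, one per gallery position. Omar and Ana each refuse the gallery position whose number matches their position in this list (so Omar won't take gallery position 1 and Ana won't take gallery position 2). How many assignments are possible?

Let Aᵢ (for i ∈ {1, 2}) be the placements that put person i in their forbidden gallery position. Any j of these fix j positions, leaving (4−j)! ways to fill the rest, and there are C(2,j) ways to pick which j.
By inclusion–exclusion, the number of valid placements is Σ_{j=0}^{2} (−1)^j C(2,j)·(4−j)!.
Computing: 24 − 12 + 2 = 14.

14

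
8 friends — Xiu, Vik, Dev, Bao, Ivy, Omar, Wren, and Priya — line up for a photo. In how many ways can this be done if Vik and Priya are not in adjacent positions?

Of the 8! = 40320 arrangements, those with Vik and Priya adjacent number 2 × 7! = 10080 (treat the pair as a block with 2 internal orders).
Complementary counting: 40320 − 10080 = 30240.

30240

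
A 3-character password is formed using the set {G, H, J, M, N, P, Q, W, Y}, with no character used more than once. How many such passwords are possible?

504

This is a permutation of 3 out of 9: P(9,3) = 9!/6!.
9 × 8 × 7 = 504.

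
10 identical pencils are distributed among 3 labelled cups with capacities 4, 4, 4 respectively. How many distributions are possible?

Ignoring the caps, the number of non-negative solutions to x_1+…+x_3 = 10 is C(12,2) = 66.
Subtract solutions that violate a single cap (substitute x_i' = x_i − (cap_i+1)): x_1 ≥ 5 gives C(7,2) = 21; x_2 ≥ 5 gives C(7,2) = 21; x_3 ≥ 5 gives C(7,2) = 21. Together 63.
Add back pairs where two caps are both exceeded: 1 + 1 + 1 = 3.
By inclusion–exclusion the count is 66 − 63 + 3 = 6.

6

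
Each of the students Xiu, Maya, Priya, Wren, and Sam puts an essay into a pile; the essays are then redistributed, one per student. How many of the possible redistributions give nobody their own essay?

Count assignments avoiding every fixed point. For any j of the 5 students fixed to their own essay, the other 5−j can be arranged in (5−j)! ways.
By inclusion–exclusion this is Σ_{j=0}^{5} (−1)^j C(5,j)·(5−j)!.
Computing: 120 − 120 + 60 − 20 + 5 − 1 = 44.

44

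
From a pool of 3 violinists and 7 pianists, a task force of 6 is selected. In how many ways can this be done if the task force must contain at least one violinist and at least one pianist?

203

Total 6-person selections from all 10: C(10,6) = 210.
Selections missing a whole group: no violinists → C(7,6) = 7; no pianists → C(3,6) = 0.
Both groups omitted at once is impossible, so 210 − 7 = 203.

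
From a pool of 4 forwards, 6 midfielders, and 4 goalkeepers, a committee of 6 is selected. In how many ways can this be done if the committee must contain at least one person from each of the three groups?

2556

With no constraint there are C(14,6) = 3003 possible selections.
Selections missing a whole group: no forwards → C(10,6) = 210; no midfielders → C(8,6) = 28; no goalkeepers → C(10,6) = 210.
Add back selections omitting two groups (i.e. drawn from a single group): C(4,6) + C(6,6) + C(4,6) = 1.
By inclusion–exclusion: 3003 − 448 + 1 = 2556.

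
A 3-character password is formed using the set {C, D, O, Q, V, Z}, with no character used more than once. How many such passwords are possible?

This is a permutation of 3 out of 6: P(6,3) = 6!/3!.
That product is 6 × 5 × 4 = 120.

120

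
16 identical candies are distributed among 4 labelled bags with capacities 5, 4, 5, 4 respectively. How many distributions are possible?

10

Ignoring the caps, the number of non-negative solutions to x_1+…+x_4 = 16 is C(19,3) = 969.
Subtract solutions that violate a single cap (substitute x_i' = x_i − (cap_i+1)): x_1 ≥ 6 gives C(13,3) = 286; x_2 ≥ 5 gives C(14,3) = 364; x_3 ≥ 6 gives C(13,3) = 286; x_4 ≥ 5 gives C(14,3) = 364. Together 1300.
Add back pairs where two caps are both exceeded: 56 + 35 + 56 + 56 + 84 + 56 = 343.
Subtract triples: 0 + 1 + 0 + 1 = 2.
By inclusion–exclusion the count is 969 − 1300 + 343 − 2 = 10.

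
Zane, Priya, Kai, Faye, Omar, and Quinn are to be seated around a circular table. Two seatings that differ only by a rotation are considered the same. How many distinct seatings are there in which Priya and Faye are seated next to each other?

48

Treat {Priya, Faye} as one unit (2 internal orders) and seat the resulting 5 units around the table: (4)! circular arrangements.
So 2 × (4)! = 2 × 24 = 48.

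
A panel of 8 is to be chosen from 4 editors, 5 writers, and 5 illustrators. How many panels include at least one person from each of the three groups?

Unrestricted: C(14,8) = 3003 ways to pick any 8 of the 14.
Selections missing a whole group: no editors → C(10,8) = 45; no writers → C(9,8) = 9; no illustrators → C(9,8) = 9.
Add back selections omitting two groups (i.e. drawn from a single group): C(4,8) + C(5,8) + C(5,8) = 0.
By inclusion–exclusion: 3003 − 63 + 0 = 2940.

2940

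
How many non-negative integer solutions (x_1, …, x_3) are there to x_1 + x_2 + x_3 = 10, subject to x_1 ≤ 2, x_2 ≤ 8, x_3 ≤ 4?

By stars and bars, unrestricted non-negative solutions to x_1+…+x_3 = 10 number C(10+2,2) = 66.
Subtract solutions that violate a single cap (substitute x_i' = x_i − (cap_i+1)): x_1 ≥ 3 gives C(9,2) = 36; x_2 ≥ 9 gives C(3,2) = 3; x_3 ≥ 5 gives C(7,2) = 21. Together 60.
Add back pairs where two caps are both exceeded: 0 + 6 + 0 = 6.
By inclusion–exclusion the count is 66 − 60 + 6 = 12.

12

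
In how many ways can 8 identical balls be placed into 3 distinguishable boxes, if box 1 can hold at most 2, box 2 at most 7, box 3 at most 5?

17

By stars and bars, unrestricted non-negative solutions to x_1+…+x_3 = 8 number C(8+2,2) = 45.
Subtract solutions that violate a single cap (substitute x_i' = x_i − (cap_i+1)): x_1 ≥ 3 gives C(7,2) = 21; x_2 ≥ 8 gives C(2,2) = 1; x_3 ≥ 6 gives C(4,2) = 6. Together 28.
No two caps can be exceeded simultaneously, so the pair terms are all 0.
By inclusion–exclusion the count is 45 − 28 + 0 = 17.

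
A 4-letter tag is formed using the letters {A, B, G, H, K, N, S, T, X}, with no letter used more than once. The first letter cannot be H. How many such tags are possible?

The first letter has 9−1 = 8 choices (anything except H).
The remaining 3 letters are filled from the other 8 symbols without repetition: 8 × 7 × 6 = 336.
Total: 8 × 336 = 2688.

2688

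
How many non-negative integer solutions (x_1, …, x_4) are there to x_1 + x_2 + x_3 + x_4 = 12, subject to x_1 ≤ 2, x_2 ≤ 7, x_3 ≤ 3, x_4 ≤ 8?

77

By stars and bars, unrestricted non-negative solutions to x_1+…+x_4 = 12 number C(12+3,3) = 455.
Subtract solutions that violate a single cap (substitute x_i' = x_i − (cap_i+1)): x_1 ≥ 3 gives C(12,3) = 220; x_2 ≥ 8 gives C(7,3) = 35; x_3 ≥ 4 gives C(11,3) = 165; x_4 ≥ 9 gives C(6,3) = 20. Together 440.
Add back pairs where two caps are both exceeded: 4 + 56 + 1 + 1 + 0 + 0 = 62.
By inclusion–exclusion the count is 455 − 440 + 62 = 77.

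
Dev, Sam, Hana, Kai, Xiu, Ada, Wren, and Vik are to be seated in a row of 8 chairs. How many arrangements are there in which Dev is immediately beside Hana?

10080

Treat {Dev, Hana} as a single unit. There are 7 units to order, and the pair itself can be ordered 2 ways.
That gives 2 × 7! = 2 × 5040 = 10080.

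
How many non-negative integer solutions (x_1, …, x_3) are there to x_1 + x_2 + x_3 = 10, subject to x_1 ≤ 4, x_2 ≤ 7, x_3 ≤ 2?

9

Without the upper bounds there are C(12,2) = 66 ways to split 10 among 3 variables.
Subtract solutions that violate a single cap (substitute x_i' = x_i − (cap_i+1)): x_1 ≥ 5 gives C(7,2) = 21; x_2 ≥ 8 gives C(4,2) = 6; x_3 ≥ 3 gives C(9,2) = 36. Together 63.
Add back pairs where two caps are both exceeded: 0 + 6 + 0 = 6.
By inclusion–exclusion the count is 66 − 63 + 6 = 9.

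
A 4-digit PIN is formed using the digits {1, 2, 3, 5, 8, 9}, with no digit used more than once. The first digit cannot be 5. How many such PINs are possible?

The first digit has 6−1 = 5 choices (anything except 5).
The remaining 3 digits are filled from the other 5 symbols without repetition: 5 × 4 × 3 = 60.
Total: 5 × 60 = 300.

300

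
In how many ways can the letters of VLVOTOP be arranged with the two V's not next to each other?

900

There are 7!/(2!·2!) = 1260 arrangements of VLVOTOP in total.
Arrangements with the V's together: treat VV as one letter, giving (6)!/(2!) = 360.
Subtracting, 1260 − 360 = 900 arrangements keep the V's apart.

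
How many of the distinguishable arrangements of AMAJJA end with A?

With the last slot taken by A, it remains to arrange the other 5 letters (MAJJA).
Those 5 letters have A appearing twice and J appearing twice, giving (5)!/(2!·2!) = 30.

30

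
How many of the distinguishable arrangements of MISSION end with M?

180

With the last slot taken by M, it remains to arrange the other 6 letters (ISSION).
Those 6 letters have I appearing twice and S appearing twice, giving (6)!/(2!·2!) = 180.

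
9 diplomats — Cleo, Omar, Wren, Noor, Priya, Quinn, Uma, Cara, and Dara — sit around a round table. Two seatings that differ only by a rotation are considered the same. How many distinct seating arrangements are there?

40320

Fix one person's seat to break rotational symmetry; the remaining 8 people can be arranged in (8)! = 40320 ways.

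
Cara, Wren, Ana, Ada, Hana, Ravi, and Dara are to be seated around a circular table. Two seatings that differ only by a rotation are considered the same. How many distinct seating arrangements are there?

Fix one person's seat to break rotational symmetry; the remaining 6 people can be arranged in (6)! = 720 ways.

720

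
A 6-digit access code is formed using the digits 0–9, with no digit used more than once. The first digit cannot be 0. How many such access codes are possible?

136080

The first digit has 10−1 = 9 choices (anything except 0).
The remaining 5 digits are filled from the other 9 symbols without repetition: 9 × 8 × 7 × 6 × 5 = 15120.
Total: 9 × 15120 = 136080.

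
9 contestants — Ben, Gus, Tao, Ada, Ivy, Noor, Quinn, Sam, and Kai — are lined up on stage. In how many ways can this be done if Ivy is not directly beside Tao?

Of the 9! = 362880 arrangements, those with Ivy and Tao adjacent number 2 × 8! = 80640 (treat the pair as a block with 2 internal orders).
So 362880 − 80640 = 282240 arrangements keep them apart.

282240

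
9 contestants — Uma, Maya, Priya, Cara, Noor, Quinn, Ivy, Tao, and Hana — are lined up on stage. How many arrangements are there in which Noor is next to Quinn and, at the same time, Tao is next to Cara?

20160

Treat {Noor,Quinn} as one block (2 orders) and {Tao,Cara} as another (2 orders).
That leaves 7 units to arrange: 2 × 2 × 7! = 4 × 5040 = 20160.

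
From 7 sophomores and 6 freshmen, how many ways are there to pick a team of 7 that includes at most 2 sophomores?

Split by how many sophomores are chosen (0 through 2).
Sum: C(7,0)·C(6,7) + C(7,1)·C(6,6) + C(7,2)·C(6,5) = 0 + 7 + 126 = 133.

133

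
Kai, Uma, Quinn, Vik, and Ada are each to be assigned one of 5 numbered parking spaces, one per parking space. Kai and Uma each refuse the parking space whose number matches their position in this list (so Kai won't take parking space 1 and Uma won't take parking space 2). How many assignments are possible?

78

Let Aᵢ (for i ∈ {1, 2}) be the placements that put person i in their forbidden parking space. Any j of these fix j positions, leaving (5−j)! ways to fill the rest, and there are C(2,j) ways to pick which j.
By inclusion–exclusion, the number of valid placements is Σ_{j=0}^{2} (−1)^j C(2,j)·(5−j)!.
Computing: 120 − 48 + 6 = 78.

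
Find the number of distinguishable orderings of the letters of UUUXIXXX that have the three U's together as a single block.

30

Treat the 3 copies of U as a single block. The multiset to arrange is then {UUU, I, X, X, X, X}, 6 items in all.
That gives (6)!/(4!) = 30 arrangements.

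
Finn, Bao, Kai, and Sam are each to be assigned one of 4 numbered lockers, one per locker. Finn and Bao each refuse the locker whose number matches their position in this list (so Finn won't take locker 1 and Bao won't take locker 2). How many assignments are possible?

Let Aᵢ (for i ∈ {1, 2}) be the placements that put person i in their forbidden locker. Any j of these fix j positions, leaving (4−j)! ways to fill the rest, and there are C(2,j) ways to pick which j.
By inclusion–exclusion, the number of valid placements is Σ_{j=0}^{2} (−1)^j C(2,j)·(4−j)!.
Computing: 24 − 12 + 2 = 14.

14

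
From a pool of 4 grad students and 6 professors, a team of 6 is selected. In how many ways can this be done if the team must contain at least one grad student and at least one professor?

209

With no constraint there are C(10,6) = 210 possible selections.
Selections missing a whole group: no grad students → C(6,6) = 1; no professors → C(4,6) = 0.
Both groups omitted at once is impossible, so 210 − 1 = 209.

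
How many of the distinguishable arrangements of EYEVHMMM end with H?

With the last slot taken by H, it remains to arrange the other 7 letters (EYEVMMM).
Those 7 letters have E appearing twice and M appearing 3 times, giving (7)!/(3!·2!) = 420.

420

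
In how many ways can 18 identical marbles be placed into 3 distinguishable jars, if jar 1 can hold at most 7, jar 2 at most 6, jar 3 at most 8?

Ignoring the caps, the number of non-negative solutions to x_1+…+x_3 = 18 is C(20,2) = 190.
Subtract solutions that violate a single cap (substitute x_i' = x_i − (cap_i+1)): x_1 ≥ 8 gives C(12,2) = 66; x_2 ≥ 7 gives C(13,2) = 78; x_3 ≥ 9 gives C(11,2) = 55. Together 199.
Add back pairs where two caps are both exceeded: 10 + 3 + 6 = 19.
By inclusion–exclusion the count is 190 − 199 + 19 = 10.

10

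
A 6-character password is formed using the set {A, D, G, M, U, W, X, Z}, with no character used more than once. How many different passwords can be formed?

20160

Choose and order 6 of the 8 symbols: the first character has 8 options, the next 7, and so on down to 3.
That product is 8 × 7 × 6 × 5 × 4 × 3 = 20160.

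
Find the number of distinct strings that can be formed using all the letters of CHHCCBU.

The 7 letters of CHHCCBU have repeats: C appearing 3 times and H appearing twice.
The number of distinct arrangements is 7!/(3!·2!) = 5040/12 = 420.

420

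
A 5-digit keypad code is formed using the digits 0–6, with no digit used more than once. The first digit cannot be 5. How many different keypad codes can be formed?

2160

The first digit has 7−1 = 6 choices (anything except 5).
The remaining 4 digits are filled from the other 6 symbols without repetition: 6 × 5 × 4 × 3 = 360.
Total: 6 × 360 = 2160.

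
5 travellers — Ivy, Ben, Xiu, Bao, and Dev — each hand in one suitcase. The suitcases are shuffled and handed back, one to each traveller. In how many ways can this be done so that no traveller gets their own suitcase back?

44

This is the derangement count D_5: permutations of 5 items with no fixed point.
By inclusion–exclusion this is Σ_{j=0}^{5} (−1)^j C(5,j)·(5−j)!.
Computing: 120 − 120 + 60 − 20 + 5 − 1 = 44.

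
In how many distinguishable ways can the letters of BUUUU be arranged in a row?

BUUUU has 5 letters with U appearing 4 times.
So there are 5! / (4!) = 5 distinguishable arrangements.

5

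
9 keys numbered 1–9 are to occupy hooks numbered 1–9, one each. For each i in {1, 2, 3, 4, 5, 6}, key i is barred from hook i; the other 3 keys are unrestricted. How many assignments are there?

183822

Let Aᵢ (for 1 ≤ i ≤ 6) be the placements that put key i in its forbidden hook. Any j of these fix j positions, leaving (9−j)! ways to fill the rest, and there are C(6,j) ways to pick which j.
By inclusion–exclusion, the number of valid placements is Σ_{j=0}^{6} (−1)^j C(6,j)·(9−j)!.
Computing: 362880 − 241920 + 75600 − 14400 + 1800 − 144 + 6 = 183822.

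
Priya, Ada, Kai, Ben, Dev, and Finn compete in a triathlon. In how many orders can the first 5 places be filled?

720

There are 6 choices for 1st place, 5 for 2nd, and so on down to 2 for position 5.
That gives 6 × 5 × 4 × 3 × 2 = 720.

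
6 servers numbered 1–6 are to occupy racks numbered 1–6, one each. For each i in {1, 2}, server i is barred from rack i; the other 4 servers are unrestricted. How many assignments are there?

Let Aᵢ (for i ∈ {1, 2}) be the placements that put server i in its forbidden rack. Any j of these fix j positions, leaving (6−j)! ways to fill the rest, and there are C(2,j) ways to pick which j.
By inclusion–exclusion, the number of valid placements is Σ_{j=0}^{2} (−1)^j C(2,j)·(6−j)!.
Computing: 720 − 240 + 24 = 504.

504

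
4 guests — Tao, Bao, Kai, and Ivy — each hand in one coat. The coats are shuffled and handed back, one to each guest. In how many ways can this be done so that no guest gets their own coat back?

This is the derangement count D_4: permutations of 4 items with no fixed point.
By inclusion–exclusion this is Σ_{j=0}^{4} (−1)^j C(4,j)·(4−j)!.
Computing: 24 − 24 + 12 − 4 + 1 = 9.

9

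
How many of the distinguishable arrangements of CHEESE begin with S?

20

Fix S in the first position and arrange the remaining 5 letters.
Those 5 letters have E appearing 3 times, giving (5)!/(3!) = 20.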